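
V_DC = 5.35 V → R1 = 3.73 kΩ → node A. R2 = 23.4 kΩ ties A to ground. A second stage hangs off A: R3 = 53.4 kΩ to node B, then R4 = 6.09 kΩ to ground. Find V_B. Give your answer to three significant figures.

V_B ≈ 0.448 V

The second stage (R3 + R4 = 59.49 kΩ) loads node A in parallel with R2.
Effective lower resistance at A: R2 ‖ 59.49 = 16.79 kΩ.
V_A = 5.35 × 16.79/(3.73 + 16.79) = 4.378 V.
Then the unloaded second divider: V_B = V_A × R4/(R3+R4) = 4.378 × 0.1024 = 0.4481 V.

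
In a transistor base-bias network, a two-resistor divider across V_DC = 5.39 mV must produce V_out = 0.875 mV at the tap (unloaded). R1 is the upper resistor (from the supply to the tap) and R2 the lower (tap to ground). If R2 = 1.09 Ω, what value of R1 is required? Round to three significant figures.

R1 ≈ 5.62 Ω

V_out/V_DC = R2/(R1+R2) = 0.1623.
Rearranging, R1 = R2·(1−k)/k = 1.09 × 5.160 = 5.624 Ω.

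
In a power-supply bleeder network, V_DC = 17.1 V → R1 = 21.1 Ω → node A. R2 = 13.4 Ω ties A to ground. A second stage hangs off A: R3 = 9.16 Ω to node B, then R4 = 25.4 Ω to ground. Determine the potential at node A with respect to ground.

V_A ≈ 5.37 V

Looking into the second stage from A: R3 + R4 = 34.56 Ω appears in parallel with R2.
R2 ‖ (R3+R4) = 9.656 Ω.
First divider: V_A = V_DC · 9.656/(21.1 + 9.656) = 5.369 V.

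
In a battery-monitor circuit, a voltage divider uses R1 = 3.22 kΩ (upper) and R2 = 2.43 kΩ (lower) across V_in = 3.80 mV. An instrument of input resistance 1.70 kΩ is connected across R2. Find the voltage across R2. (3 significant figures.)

V_out ≈ 0.901 mV

R2 ‖ R_L = (2.43 × 1.70)/(2.43 + 1.70) = 1.000 kΩ.
Then V_out = V_in · R2'/(R1 + R2') = 3.80 × 1.000/4.220 = 0.9006 mV.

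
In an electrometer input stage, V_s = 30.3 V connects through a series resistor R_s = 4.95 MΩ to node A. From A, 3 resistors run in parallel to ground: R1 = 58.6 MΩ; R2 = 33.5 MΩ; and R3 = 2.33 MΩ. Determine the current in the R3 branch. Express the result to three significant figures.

I ≈ 3.87 µA

Parallel bank: R_p = 1/(1/58.6 + 1/33.5 + 1/2.33) = 2.100 MΩ.
Node voltage V_A = V_s · R_p/(R_s + R_p) = 30.3 × 0.2979 = 9.027 V.
I(R3) = V_A / R3 = 9.027/2.33 = 3.874 µA.
(Check via current divider: I_total = 4.298 µA; share G_k/ΣG = 0.9015 → same result.)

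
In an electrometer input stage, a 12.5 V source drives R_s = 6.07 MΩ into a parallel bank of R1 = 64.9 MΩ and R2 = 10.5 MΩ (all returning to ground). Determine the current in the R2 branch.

Equivalent of the parallel group: R_p = 9.038 MΩ.
Node voltage V_A = V_supply · R_p/(R_s + R_p) = 12.5 × 0.5982 = 7.478 V.
Branch current I = V_A/R2 = 7.478/10.5 = 0.7122 µA.

I ≈ 0.712 µA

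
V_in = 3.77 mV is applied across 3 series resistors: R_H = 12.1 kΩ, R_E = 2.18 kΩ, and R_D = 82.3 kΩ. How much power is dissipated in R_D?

P ≈ 0.125 nW

ΣR = 96.58 kΩ → I = 3.77/96.58 = 0.03903 µA.
V(R_D) = I·R = 3.213 mV; P = V·I = 3.213 × 0.03903 = 0.1254 nW.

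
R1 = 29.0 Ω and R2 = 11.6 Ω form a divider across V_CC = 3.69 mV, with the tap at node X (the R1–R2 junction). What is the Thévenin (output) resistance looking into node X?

R_th ≈ 8.29 Ω

Looking into X with the source shorted: R_th = R1·R2/(R1+R2) = 29.00 × 11.6/40.60 = 8.286 Ω.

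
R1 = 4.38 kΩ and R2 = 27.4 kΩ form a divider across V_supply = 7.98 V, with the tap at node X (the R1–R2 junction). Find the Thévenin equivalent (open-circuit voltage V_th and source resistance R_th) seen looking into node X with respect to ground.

V_th ≈ 6.88 V, R_th ≈ 3.78 kΩ

Open-circuit (no load on X): V_th = V_supply · R2/(R1 + R2) = 7.98 × 27.4/(4.380 + 27.4) = 6.880 V.
With V_supply suppressed (replaced by a short), R_th = R1 ‖ R2 = (4.380 × 27.4)/(4.380 + 27.4) = 3.776 kΩ.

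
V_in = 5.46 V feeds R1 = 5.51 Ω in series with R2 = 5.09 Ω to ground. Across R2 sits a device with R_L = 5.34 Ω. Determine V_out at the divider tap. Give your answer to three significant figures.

R2 ‖ R_L = (5.09 × 5.34)/(5.09 + 5.34) = 2.606 Ω.
Now apply the divider: V_out = 5.46 × 0.3211 = 1.753 V.

V_out ≈ 1.75 V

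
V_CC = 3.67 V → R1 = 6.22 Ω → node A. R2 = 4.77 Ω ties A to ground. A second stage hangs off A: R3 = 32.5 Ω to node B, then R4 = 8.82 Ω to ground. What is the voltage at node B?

Looking into the second stage from A: R3 + R4 = 41.32 Ω appears in parallel with R2.
R2 ‖ (R3+R4) = 4.276 Ω.
V_A = 3.67 × 4.276/(6.22 + 4.276) = 1.495 V.
Stage 2 is unloaded, so V_B = V_A · R4/(R3+R4) = 1.495 × 8.82/41.32 = 0.3192 V.

V_B ≈ 0.319 V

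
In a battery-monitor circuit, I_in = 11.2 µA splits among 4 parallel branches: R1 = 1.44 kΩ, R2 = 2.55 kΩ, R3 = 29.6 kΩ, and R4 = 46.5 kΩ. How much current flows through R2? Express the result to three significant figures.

Conductances: ΣG = 1/1.44 + 1/2.55 + 1/29.6 + 1/46.5 = 1.142 (1/kΩ).
By the current-divider rule, I = I_in · G_k/ΣG = 11.2 × 0.3434 = 3.846 µA.

I ≈ 3.85 µA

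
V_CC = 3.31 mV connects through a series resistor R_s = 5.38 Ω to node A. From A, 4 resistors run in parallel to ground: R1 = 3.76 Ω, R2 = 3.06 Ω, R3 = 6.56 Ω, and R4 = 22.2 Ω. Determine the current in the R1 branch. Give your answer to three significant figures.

I ≈ 0.168 mA

Equivalent of the parallel group: R_p = 1.265 Ω.
V_A by voltage divider: V_A = 3.31 × 1.265/(5.38 + 1.265) = 0.6303 mV.
Branch current I = V_A/R1 = 0.6303/3.76 = 0.1676 mA.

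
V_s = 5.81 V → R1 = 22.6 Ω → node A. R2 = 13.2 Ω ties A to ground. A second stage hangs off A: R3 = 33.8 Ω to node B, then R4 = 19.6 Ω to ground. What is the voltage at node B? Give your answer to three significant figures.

Node A sees R2 in parallel with the series input of stage 2, R3 + R4 = 53.40 Ω.
R2 ‖ (R3+R4) = 10.58 Ω.
So V_A = 5.81 × 0.3189 = 1.853 V.
V_B = V_A × 0.3670 = 0.6802 V.

V_B ≈ 0.680 V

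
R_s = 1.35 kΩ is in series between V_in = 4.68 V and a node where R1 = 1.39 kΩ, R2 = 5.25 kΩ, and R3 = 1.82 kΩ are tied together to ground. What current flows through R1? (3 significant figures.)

Parallel bank: R_p = 1/(1/1.39 + 1/5.25 + 1/1.82) = 0.6852 kΩ.
V_A = 4.68 × 0.6852/2.035 = 1.576 V.
Branch current I = V_A/R1 = 1.576/1.39 = 1.134 mA.
(Equivalently: I_total = 2.299 mA, then current-divider fraction G_k/ΣG = 0.4930.)

I ≈ 1.13 mA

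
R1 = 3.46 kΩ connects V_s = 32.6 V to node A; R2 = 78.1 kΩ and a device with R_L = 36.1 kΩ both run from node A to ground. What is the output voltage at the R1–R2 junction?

The load sits in parallel with R2, giving an effective lower resistance R2' = R2·R_L/(R2+R_L) = 24.69 kΩ.
Then V_out = V_s · R2'/(R1 + R2') = 32.6 × 24.69/28.15 = 28.59 V.

V_out ≈ 28.6 V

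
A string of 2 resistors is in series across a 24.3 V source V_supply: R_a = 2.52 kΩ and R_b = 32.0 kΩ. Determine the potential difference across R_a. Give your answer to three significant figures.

ΣR = 2.52 + 32.0 = 34.52 kΩ.
V = V_supply · R/ΣR = 24.3 × 0.07300 = 1.774 V.

V ≈ 1.77 V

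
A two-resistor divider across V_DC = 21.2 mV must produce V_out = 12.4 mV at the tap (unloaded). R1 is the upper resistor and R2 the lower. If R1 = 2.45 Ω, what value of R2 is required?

R2 ≈ 3.45 Ω

Required fraction k = V_out/V_DC = 0.5849.
R2 = R1 · 0.5849/(1 − 0.5849) = 3.452 Ω.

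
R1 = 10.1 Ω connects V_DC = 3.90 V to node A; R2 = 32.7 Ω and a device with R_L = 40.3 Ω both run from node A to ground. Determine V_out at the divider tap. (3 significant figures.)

V_out ≈ 2.50 V

R2 ‖ R_L = (32.7 × 40.3)/(32.7 + 40.3) = 18.05 Ω.
Then V_out = V_DC · R2'/(R1 + R2') = 3.90 × 18.05/28.15 = 2.501 V.
(Unloaded it would be 2.98 V; the load pulls it down.)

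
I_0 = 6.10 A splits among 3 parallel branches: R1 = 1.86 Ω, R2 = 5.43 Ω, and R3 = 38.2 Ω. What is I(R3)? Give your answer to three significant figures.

I ≈ 0.213 A

Conductances: ΣG = 1/1.86 + 1/5.43 + 1/38.2 = 0.7480 (1/Ω).
R3 takes the fraction G_k/ΣG = 0.02618/0.7480 = 0.03500, so I = 6.10 × 0.03500 = 0.2135 A.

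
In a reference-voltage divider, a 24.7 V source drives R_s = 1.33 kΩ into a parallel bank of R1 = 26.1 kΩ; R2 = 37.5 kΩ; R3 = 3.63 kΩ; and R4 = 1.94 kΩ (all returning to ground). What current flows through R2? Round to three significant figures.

I ≈ 0.308 mA

Combine the parallel branches: R_p = (1/26.1 + 1/37.5 + 1/3.63 + 1/1.94)⁻¹ = 1.168 kΩ.
V_A by voltage divider: V_A = 24.7 × 1.168/(1.33 + 1.168) = 11.55 V.
I(R2) = V_A / R2 = 11.55/37.5 = 0.3080 mA.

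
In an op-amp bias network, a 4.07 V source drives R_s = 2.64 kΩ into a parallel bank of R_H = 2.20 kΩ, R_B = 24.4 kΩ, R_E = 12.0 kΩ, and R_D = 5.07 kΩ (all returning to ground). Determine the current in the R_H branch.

I ≈ 0.607 mA

Equivalent of the parallel group: R_p = 1.288 kΩ.
V_A = 4.07 × 1.288/3.928 = 1.335 V.
I(R_H) = V_A / R_H = 1.335/2.20 = 0.6068 mA.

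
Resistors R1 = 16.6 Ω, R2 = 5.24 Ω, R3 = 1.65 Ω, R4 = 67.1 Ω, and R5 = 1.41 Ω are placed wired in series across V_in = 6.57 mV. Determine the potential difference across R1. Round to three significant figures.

Total series resistance ΣR = 16.6 + 5.24 + 1.65 + 67.1 + 1.41 = 92.00 Ω.
V = V_in · R/ΣR = 6.57 × 0.1804 = 1.185 mV.

V ≈ 1.19 mV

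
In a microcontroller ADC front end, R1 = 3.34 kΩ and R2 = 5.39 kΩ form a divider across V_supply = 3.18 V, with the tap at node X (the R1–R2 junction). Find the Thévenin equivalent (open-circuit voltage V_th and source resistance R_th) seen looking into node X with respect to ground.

V_th ≈ 1.96 V, R_th ≈ 2.06 kΩ

Open-circuit (no load on X): V_th = V_supply · R2/(R1 + R2) = 3.18 × 5.39/(3.340 + 5.39) = 1.963 V.
With V_supply suppressed (replaced by a short), R_th = R1 ‖ R2 = (3.340 × 5.39)/(3.340 + 5.39) = 2.062 kΩ.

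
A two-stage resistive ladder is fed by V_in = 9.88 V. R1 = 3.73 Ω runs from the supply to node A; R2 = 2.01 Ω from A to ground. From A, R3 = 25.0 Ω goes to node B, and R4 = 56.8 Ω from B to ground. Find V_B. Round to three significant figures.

Node A sees R2 in parallel with the series input of stage 2, R3 + R4 = 81.80 Ω.
R2 ‖ (R3+R4) = 1.962 Ω.
V_A = 9.88 × 1.962/(3.73 + 1.962) = 3.405 V.
Stage 2 is unloaded, so V_B = V_A · R4/(R3+R4) = 3.405 × 56.8/81.80 = 2.365 V.

V_B ≈ 2.36 V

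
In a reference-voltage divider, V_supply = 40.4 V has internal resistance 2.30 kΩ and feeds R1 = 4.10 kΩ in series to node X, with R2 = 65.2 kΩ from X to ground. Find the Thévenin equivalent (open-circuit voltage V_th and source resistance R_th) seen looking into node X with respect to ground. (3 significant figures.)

V_th ≈ 36.8 V, R_th ≈ 5.83 kΩ

R1' = 2.30 + 4.10 = 6.400 kΩ (source resistance + R1).
Open-circuit (no load on X): V_th = V_supply · R2/(R1' + R2) = 40.4 × 65.2/(6.400 + 65.2) = 36.79 V.
Looking into X with the source shorted: R_th = R1'·R2/(R1'+R2) = 6.400 × 65.2/71.60 = 5.828 kΩ.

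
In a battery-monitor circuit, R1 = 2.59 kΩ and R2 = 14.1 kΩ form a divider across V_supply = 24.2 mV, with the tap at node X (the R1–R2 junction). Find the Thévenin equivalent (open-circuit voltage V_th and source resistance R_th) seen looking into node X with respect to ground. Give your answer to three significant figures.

Open-circuit (no load on X): V_th = V_supply · R2/(R1 + R2) = 24.2 × 14.1/(2.590 + 14.1) = 20.44 mV.
With V_supply suppressed (replaced by a short), R_th = R1 ‖ R2 = (2.590 × 14.1)/(2.590 + 14.1) = 2.188 kΩ.

V_th ≈ 20.4 mV, R_th ≈ 2.19 kΩ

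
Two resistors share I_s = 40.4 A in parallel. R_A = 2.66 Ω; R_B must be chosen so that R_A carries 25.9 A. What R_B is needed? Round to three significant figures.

The fraction through R_A equals R_B/(R_A+R_B).
25.9/40.4 = R_B/(R_A + R_B) → R_B = R_A · (0.6411)/(1 − 0.6411) = 2.66 × 1.786 = 4.751 Ω.

R_B ≈ 4.75 Ω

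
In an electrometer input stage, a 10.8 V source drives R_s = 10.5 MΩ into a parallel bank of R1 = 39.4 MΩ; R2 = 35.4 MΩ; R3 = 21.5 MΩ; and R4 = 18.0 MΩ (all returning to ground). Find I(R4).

Equivalent of the parallel group: R_p = 6.423 MΩ.
V_A by voltage divider: V_A = 10.8 × 6.423/(10.5 + 6.423) = 4.099 V.
Branch current I = V_A/R4 = 4.099/18.0 = 0.2277 µA.
(Equivalently: I_total = 0.6382 µA, then current-divider fraction G_k/ΣG = 0.3568.)

I ≈ 0.228 µA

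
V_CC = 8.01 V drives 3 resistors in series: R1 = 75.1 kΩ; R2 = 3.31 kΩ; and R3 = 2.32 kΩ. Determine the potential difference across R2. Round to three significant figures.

V ≈ 0.328 V

Series total: ΣR = 75.1 + 3.31 + 2.32 = 80.73 kΩ.
By the voltage-divider rule, V = 8.01 × 3.310/80.73 = 0.3284 V.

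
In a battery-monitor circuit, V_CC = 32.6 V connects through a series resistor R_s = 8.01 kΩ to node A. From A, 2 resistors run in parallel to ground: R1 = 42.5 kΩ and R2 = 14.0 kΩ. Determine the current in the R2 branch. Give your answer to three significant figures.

I ≈ 1.32 mA

Combine the parallel branches: R_p = (1/42.5 + 1/14.0)⁻¹ = 10.53 kΩ.
Node voltage V_A = V_CC · R_p/(R_s + R_p) = 32.6 × 0.5680 = 18.52 V.
I(R2) = V_A / R2 = 18.52/14.0 = 1.323 mA.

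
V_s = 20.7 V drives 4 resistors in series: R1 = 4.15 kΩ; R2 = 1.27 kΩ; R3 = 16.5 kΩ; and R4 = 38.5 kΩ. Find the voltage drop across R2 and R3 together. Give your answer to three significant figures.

Series total: ΣR = 4.15 + 1.27 + 16.5 + 38.5 = 60.42 kΩ.
R_{R2..R3} = 1.27 + 16.5 = 17.77 kΩ.
Voltage divider: V = V_s · (17.77 / 60.42) = 20.7 × 0.2941 = 6.088 V.

V ≈ 6.09 V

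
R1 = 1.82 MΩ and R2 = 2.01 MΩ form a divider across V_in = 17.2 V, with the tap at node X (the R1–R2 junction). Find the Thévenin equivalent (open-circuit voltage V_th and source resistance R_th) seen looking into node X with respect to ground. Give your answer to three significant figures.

V_th ≈ 9.03 V, R_th ≈ 0.955 MΩ

With X open, the divider is unloaded: V_th = 17.2 × 2.01/3.830 = 9.027 V.
With V_in suppressed (replaced by a short), R_th = R1 ‖ R2 = (1.820 × 2.01)/(1.820 + 2.01) = 0.9551 MΩ.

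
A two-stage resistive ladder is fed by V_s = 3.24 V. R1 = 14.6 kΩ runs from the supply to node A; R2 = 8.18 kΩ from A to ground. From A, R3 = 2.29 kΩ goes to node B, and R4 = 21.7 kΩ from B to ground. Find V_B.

Looking into the second stage from A: R3 + R4 = 23.99 kΩ appears in parallel with R2.
Effective lower resistance at A: R2 ‖ 23.99 = 6.100 kΩ.
First divider: V_A = V_s · 6.100/(14.6 + 6.100) = 0.9548 V.
V_B = V_A × 0.9045 = 0.8636 V.

V_B ≈ 0.864 V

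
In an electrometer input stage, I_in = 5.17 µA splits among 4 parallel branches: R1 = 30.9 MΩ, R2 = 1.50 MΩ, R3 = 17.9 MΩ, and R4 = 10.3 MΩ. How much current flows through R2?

Conductances: ΣG = 1/30.9 + 1/1.50 + 1/17.9 + 1/10.3 = 0.8520 (1/MΩ).
Current divider: I(R2) = I_in · G_k/ΣG = 5.17 × (0.6667/0.8520) = 5.17 × 0.7825 = 4.045 µA.

I ≈ 4.05 µA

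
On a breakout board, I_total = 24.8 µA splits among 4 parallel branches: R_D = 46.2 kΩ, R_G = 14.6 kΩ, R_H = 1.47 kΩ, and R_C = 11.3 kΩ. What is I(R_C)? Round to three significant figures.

ΣG = 1/46.2 + 1/14.6 + 1/1.47 + 1/11.3 = 0.8589.
R_C takes the fraction G_k/ΣG = 0.08850/0.8589 = 0.1030, so I = 24.8 × 0.1030 = 2.555 µA.

I ≈ 2.56 µA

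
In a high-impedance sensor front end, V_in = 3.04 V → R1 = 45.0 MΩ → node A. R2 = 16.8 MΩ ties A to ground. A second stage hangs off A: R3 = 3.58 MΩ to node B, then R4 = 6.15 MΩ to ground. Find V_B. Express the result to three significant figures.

V_B ≈ 0.231 V

Looking into the second stage from A: R3 + R4 = 9.730 MΩ appears in parallel with R2.
Effective lower resistance at A: R2 ‖ 9.730 = 6.161 MΩ.
V_A = 3.04 × 6.161/(45.0 + 6.161) = 0.3661 V.
Stage 2 is unloaded, so V_B = V_A · R4/(R3+R4) = 0.3661 × 6.15/9.730 = 0.2314 V.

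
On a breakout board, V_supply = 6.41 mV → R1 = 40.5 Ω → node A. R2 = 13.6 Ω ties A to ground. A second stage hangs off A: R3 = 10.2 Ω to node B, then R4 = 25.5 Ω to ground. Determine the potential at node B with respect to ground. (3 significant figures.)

V_B ≈ 0.896 mV

Looking into the second stage from A: R3 + R4 = 35.70 Ω appears in parallel with R2.
R2 ‖ (R3+R4) = 9.848 Ω.
So V_A = 6.41 × 0.1956 = 1.254 mV.
Stage 2 is unloaded, so V_B = V_A · R4/(R3+R4) = 1.254 × 25.5/35.70 = 0.8956 mV.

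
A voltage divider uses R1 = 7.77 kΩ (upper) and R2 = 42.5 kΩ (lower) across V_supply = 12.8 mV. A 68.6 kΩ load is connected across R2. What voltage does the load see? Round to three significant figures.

V_out ≈ 9.88 mV

R2 ‖ R_L = (42.5 × 68.6)/(42.5 + 68.6) = 26.24 kΩ.
Then V_out = V_supply · R2'/(R1 + R2') = 12.8 × 26.24/34.01 = 9.876 mV.
(Unloaded it would be 10.8 mV; the load pulls it down.)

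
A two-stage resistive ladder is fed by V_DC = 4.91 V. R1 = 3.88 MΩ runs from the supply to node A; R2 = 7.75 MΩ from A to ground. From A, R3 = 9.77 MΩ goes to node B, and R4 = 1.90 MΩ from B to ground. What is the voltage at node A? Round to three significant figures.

Node A sees R2 in parallel with the series input of stage 2, R3 + R4 = 11.67 MΩ.
R2 ‖ (R3+R4) = 4.657 MΩ.
First divider: V_A = V_DC · 4.657/(3.88 + 4.657) = 2.678 V.

V_A ≈ 2.68 V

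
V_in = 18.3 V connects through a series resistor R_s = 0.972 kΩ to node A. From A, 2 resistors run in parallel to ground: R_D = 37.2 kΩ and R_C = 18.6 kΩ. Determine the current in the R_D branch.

I ≈ 0.456 mA

Parallel bank: R_p = 1/(1/37.2 + 1/18.6) = 12.40 kΩ.
V_A = 18.3 × 12.40/13.37 = 16.97 V.
I(R_D) = V_A / R_D = 16.97/37.2 = 0.4562 mA.
(Equivalently: I_total = 1.369 mA, then current-divider fraction G_k/ΣG = 0.3333.)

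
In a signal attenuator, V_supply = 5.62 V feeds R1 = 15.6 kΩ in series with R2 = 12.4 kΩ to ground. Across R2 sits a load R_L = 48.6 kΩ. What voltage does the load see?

V_out ≈ 2.18 V

First combine the lower leg with the load: R2 ‖ R_L = 9.879 kΩ.
Then V_out = V_supply · R2'/(R1 + R2') = 5.62 × 9.879/25.48 = 2.179 V.
(Unloaded it would be 2.49 V; the load pulls it down.)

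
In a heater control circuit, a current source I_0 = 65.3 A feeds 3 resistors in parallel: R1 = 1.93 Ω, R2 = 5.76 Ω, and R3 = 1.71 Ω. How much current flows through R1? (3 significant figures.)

ΣG = 1/1.93 + 1/5.76 + 1/1.71 = 1.277.
R1 takes the fraction G_k/ΣG = 0.5181/1.277 = 0.4059, so I = 65.3 × 0.4059 = 26.50 A.

I ≈ 26.5 A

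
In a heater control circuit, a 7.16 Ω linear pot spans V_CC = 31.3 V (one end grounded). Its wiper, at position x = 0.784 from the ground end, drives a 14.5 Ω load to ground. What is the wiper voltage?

V_out ≈ 22.6 V

Lower segment x·R_p = 5.613 Ω; upper segment (1−x)·R_p = 1.547 Ω.
(x·R_p) ‖ R_L = 4.047 Ω.
V_out = 31.3 × 4.047/(1.547 + 4.047) = 22.65 V.
(Unloaded: V_out = x·V_CC = 24.5 V.)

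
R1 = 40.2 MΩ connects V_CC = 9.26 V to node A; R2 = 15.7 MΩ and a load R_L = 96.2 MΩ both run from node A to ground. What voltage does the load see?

The load sits in parallel with R2, giving an effective lower resistance R2' = R2·R_L/(R2+R_L) = 13.50 MΩ.
Voltage divider with the loaded lower leg: V_out = 9.26 × 13.50/(40.2 + 13.50) = 9.26 × 0.2514 = 2.328 V.

V_out ≈ 2.33 V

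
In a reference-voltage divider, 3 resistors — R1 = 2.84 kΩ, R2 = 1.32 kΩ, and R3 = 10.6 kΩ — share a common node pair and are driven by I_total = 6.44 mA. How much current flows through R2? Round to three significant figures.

Conductances: ΣG = 1/2.84 + 1/1.32 + 1/10.6 = 1.204 (1/kΩ).
By the current-divider rule, I = I_total · G_k/ΣG = 6.44 × 0.6292 = 4.052 mA.

I ≈ 4.05 mA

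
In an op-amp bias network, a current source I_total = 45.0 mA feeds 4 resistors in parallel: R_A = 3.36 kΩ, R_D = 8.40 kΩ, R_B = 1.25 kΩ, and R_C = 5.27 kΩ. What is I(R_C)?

I ≈ 6.07 mA

ΣG = 1/3.36 + 1/8.40 + 1/1.25 + 1/5.27 = 1.406.
R_C takes the fraction G_k/ΣG = 0.1898/1.406 = 0.1349, so I = 45.0 × 0.1349 = 6.071 mA.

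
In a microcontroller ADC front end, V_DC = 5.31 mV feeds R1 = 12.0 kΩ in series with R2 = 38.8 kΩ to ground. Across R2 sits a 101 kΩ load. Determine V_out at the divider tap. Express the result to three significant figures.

R2 ‖ R_L = (38.8 × 101)/(38.8 + 101) = 28.03 kΩ.
Voltage divider with the loaded lower leg: V_out = 5.31 × 28.03/(12.0 + 28.03) = 5.31 × 0.7002 = 3.718 mV.
(Unloaded it would be 4.06 mV; the load pulls it down.)

V_out ≈ 3.72 mV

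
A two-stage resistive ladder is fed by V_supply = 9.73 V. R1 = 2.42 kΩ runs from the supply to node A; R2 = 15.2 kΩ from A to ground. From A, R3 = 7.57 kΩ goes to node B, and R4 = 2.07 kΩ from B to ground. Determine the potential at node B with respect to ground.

V_B ≈ 1.48 V

Looking into the second stage from A: R3 + R4 = 9.640 kΩ appears in parallel with R2.
Effective lower resistance at A: R2 ‖ 9.640 = 5.899 kΩ.
V_A = 9.73 × 5.899/(2.42 + 5.899) = 6.899 V.
Stage 2 is unloaded, so V_B = V_A · R4/(R3+R4) = 6.899 × 2.07/9.640 = 1.482 V.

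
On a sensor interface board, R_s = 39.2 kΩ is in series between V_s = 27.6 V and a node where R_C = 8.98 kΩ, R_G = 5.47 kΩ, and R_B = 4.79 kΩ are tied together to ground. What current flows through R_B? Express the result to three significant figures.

I ≈ 0.278 mA

Parallel bank: R_p = 1/(1/8.98 + 1/5.47 + 1/4.79) = 1.988 kΩ.
Node voltage V_A = V_s · R_p/(R_s + R_p) = 27.6 × 0.04827 = 1.332 V.
I(R_B) = V_A / R_B = 1.332/4.79 = 0.2782 mA.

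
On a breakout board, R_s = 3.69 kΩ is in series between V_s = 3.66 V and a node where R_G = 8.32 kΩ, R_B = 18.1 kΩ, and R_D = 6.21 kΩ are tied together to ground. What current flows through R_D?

Parallel bank: R_p = 1/(1/8.32 + 1/18.1 + 1/6.21) = 2.972 kΩ.
V_A = 3.66 × 2.972/6.662 = 1.633 V.
I(R_D) = V_A / R_D = 1.633/6.21 = 0.2629 mA.
(Equivalently: I_total = 0.5494 mA, then current-divider fraction G_k/ΣG = 0.4786.)

I ≈ 0.263 mA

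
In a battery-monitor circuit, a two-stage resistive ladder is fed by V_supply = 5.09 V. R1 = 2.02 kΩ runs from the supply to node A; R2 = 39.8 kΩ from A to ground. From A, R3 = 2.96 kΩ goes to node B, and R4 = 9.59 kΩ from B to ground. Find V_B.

Looking into the second stage from A: R3 + R4 = 12.55 kΩ appears in parallel with R2.
R2 ‖ (R3+R4) = 9.541 kΩ.
So V_A = 5.09 × 0.8253 = 4.201 V.
V_B = V_A × 0.7641 = 3.210 V.

V_B ≈ 3.21 V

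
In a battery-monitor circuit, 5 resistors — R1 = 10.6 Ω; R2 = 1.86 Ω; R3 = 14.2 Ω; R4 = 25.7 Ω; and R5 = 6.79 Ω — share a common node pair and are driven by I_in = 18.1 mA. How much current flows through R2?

Total conductance ΣG = 1/10.6 + 1/1.86 + 1/14.2 + 1/25.7 + 1/6.79 = 0.8886 (units of 1/Ω).
Current divider: I(R2) = I_in · G_k/ΣG = 18.1 × (0.5376/0.8886) = 18.1 × 0.6050 = 10.95 mA.

I ≈ 11.0 mA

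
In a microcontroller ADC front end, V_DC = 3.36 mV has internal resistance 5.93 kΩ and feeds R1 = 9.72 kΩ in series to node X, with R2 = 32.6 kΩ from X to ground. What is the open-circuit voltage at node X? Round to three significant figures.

R1' = 5.93 + 9.72 = 15.65 kΩ (source resistance + R1).
With X open, the divider is unloaded: V_th = 3.36 × 32.6/48.25 = 2.270 mV.

V_th ≈ 2.27 mV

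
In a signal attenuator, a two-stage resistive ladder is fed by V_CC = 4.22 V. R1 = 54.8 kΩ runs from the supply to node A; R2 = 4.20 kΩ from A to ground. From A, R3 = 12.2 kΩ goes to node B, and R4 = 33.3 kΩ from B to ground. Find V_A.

V_A ≈ 0.277 V

Node A sees R2 in parallel with the series input of stage 2, R3 + R4 = 45.50 kΩ.
Effective lower resistance at A: R2 ‖ 45.50 = 3.845 kΩ.
V_A = 4.22 × 3.845/(54.8 + 3.845) = 0.2767 V.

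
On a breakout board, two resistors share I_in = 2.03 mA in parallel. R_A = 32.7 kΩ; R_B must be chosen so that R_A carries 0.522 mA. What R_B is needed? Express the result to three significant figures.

In a two-way split, I_A/I_in = R_B/(R_A + R_B).
With f = 0.2571, R_B = R_A · f/(1−f) = 32.7 × 0.3462 = 11.32 kΩ.

R_B ≈ 11.3 kΩ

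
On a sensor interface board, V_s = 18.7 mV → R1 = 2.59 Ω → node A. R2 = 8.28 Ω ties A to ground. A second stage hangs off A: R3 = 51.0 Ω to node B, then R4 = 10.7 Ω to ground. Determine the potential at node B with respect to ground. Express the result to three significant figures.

Node A sees R2 in parallel with the series input of stage 2, R3 + R4 = 61.70 Ω.
Effective lower resistance at A: R2 ‖ 61.70 = 7.300 Ω.
First divider: V_A = V_s · 7.300/(2.59 + 7.300) = 13.80 mV.
V_B = V_A × 0.1734 = 2.394 mV.

V_B ≈ 2.39 mV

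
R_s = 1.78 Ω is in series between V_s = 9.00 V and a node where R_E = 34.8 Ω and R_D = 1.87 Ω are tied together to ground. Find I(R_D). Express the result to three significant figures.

Combine the parallel branches: R_p = (1/34.8 + 1/1.87)⁻¹ = 1.775 Ω.
Node voltage V_A = V_s · R_p/(R_s + R_p) = 9.00 × 0.4992 = 4.493 V.
I(R_D) = V_A / R_D = 4.493/1.87 = 2.403 A.

I ≈ 2.40 A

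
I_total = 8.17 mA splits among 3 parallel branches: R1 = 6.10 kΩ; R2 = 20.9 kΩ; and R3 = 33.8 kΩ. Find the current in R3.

I ≈ 1.00 mA

Conductances: ΣG = 1/6.10 + 1/20.9 + 1/33.8 = 0.2414 (1/kΩ).
Current divider: I(R3) = I_total · G_k/ΣG = 8.17 × (0.02959/0.2414) = 8.17 × 0.1226 = 1.001 mA.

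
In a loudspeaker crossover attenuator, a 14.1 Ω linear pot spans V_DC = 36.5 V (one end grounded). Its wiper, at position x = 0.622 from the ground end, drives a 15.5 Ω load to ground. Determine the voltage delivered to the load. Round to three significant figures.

V_out ≈ 18.7 V

The pot divides into 5.330 Ω above the wiper and 8.770 Ω below.
Lower segment in parallel with the load: 8.770 ‖ 15.5 = 5.601 Ω.
Then V_out = V_DC · 5.601/(5.330 + 5.601) = 18.70 V.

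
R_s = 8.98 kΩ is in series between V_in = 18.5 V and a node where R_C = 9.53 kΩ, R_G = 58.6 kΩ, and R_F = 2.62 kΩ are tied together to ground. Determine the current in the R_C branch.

I ≈ 0.351 mA

Parallel bank: R_p = 1/(1/9.53 + 1/58.6 + 1/2.62) = 1.985 kΩ.
V_A by voltage divider: V_A = 18.5 × 1.985/(8.98 + 1.985) = 3.350 V.
I(R_C) = V_A / R_C = 3.350/9.53 = 0.3515 mA.
(Check via current divider: I_total = 1.687 mA; share G_k/ΣG = 0.2083 → same result.)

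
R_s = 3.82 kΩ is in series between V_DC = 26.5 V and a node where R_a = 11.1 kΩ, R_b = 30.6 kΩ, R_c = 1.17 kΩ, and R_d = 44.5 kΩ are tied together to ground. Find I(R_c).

I ≈ 4.70 mA

Combine the parallel branches: R_p = (1/11.1 + 1/30.6 + 1/1.17 + 1/44.5)⁻¹ = 1.000 kΩ.
Node voltage V_A = V_DC · R_p/(R_s + R_p) = 26.5 × 0.2075 = 5.498 V.
Branch current I = V_A/R_c = 5.498/1.17 = 4.699 mA.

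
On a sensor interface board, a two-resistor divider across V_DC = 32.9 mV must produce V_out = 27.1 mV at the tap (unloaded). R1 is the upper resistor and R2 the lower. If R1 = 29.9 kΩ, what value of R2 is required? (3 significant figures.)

R2 ≈ 140 kΩ

The divider ratio is R2/(R1+R2) = 27.1/32.9 = 0.8237.
Rearranging, R2 = R1·k/(1−k) = 29.9 × 4.672 = 139.7 kΩ.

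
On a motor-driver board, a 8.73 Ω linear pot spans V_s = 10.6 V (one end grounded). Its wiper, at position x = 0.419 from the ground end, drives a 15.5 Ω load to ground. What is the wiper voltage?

Split the track: R_lower = x·R_p = 3.658 Ω, R_upper = (1−x)·R_p = 5.072 Ω.
Lower segment in parallel with the load: 3.658 ‖ 15.5 = 2.959 Ω.
V_out = 10.6 × 2.959/(5.072 + 2.959) = 3.906 V.
(Unloaded: V_out = x·V_s = 4.44 V.)

V_out ≈ 3.91 V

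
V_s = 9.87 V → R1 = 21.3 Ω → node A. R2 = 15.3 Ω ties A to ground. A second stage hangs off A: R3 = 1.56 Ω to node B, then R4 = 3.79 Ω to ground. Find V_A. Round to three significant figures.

The second stage (R3 + R4 = 5.350 Ω) loads node A in parallel with R2.
Effective lower resistance at A: R2 ‖ 5.350 = 3.964 Ω.
First divider: V_A = V_s · 3.964/(21.3 + 3.964) = 1.549 V.

V_A ≈ 1.55 V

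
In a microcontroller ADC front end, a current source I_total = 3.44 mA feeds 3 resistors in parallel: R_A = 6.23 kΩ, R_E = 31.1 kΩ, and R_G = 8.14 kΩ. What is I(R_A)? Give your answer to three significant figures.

Conductances: ΣG = 1/6.23 + 1/31.1 + 1/8.14 = 0.3155 (1/kΩ).
R_A takes the fraction G_k/ΣG = 0.1605/0.3155 = 0.5087, so I = 3.44 × 0.5087 = 1.750 mA.

I ≈ 1.75 mA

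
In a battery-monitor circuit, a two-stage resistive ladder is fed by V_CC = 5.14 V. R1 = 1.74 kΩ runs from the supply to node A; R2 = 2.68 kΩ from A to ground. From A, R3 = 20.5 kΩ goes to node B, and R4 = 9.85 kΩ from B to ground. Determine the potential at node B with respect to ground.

V_B ≈ 0.977 V

Node A sees R2 in parallel with the series input of stage 2, R3 + R4 = 30.35 kΩ.
Effective lower resistance at A: R2 ‖ 30.35 = 2.463 kΩ.
So V_A = 5.14 × 0.5860 = 3.012 V.
Stage 2 is unloaded, so V_B = V_A · R4/(R3+R4) = 3.012 × 9.85/30.35 = 0.9775 V.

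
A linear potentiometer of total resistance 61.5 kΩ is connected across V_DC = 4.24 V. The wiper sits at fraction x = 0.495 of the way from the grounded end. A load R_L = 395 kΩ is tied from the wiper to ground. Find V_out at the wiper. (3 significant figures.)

The pot divides into 31.06 kΩ above the wiper and 30.44 kΩ below.
(x·R_p) ‖ R_L = 28.26 kΩ.
V_out = 4.24 × 28.26/(31.06 + 28.26) = 2.020 V.
(Unloaded: V_out = x·V_DC = 2.10 V.)

V_out ≈ 2.02 V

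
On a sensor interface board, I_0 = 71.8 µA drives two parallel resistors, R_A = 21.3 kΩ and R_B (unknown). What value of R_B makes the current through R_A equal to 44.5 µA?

In a two-way split, I_A/I_0 = R_B/(R_A + R_B).
44.5/71.8 = R_B/(R_A + R_B) → R_B = R_A · (0.6198)/(1 − 0.6198) = 21.3 × 1.630 = 34.72 kΩ.

R_B ≈ 34.7 kΩ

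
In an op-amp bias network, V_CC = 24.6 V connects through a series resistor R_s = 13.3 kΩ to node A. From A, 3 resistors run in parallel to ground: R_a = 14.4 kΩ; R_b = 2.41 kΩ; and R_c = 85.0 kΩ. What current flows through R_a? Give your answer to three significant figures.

I ≈ 0.225 mA

Equivalent of the parallel group: R_p = 2.016 kΩ.
V_A = 24.6 × 2.016/15.32 = 3.237 V.
Branch current I = V_A/R_a = 3.237/14.4 = 0.2248 mA.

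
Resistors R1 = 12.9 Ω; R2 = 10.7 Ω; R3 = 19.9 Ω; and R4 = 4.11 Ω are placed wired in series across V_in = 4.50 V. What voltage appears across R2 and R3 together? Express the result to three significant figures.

V ≈ 2.89 V

ΣR = 12.9 + 10.7 + 19.9 + 4.11 = 47.61 Ω.
R_{R2..R3} = 10.7 + 19.9 = 30.60 Ω.
Voltage divider: V = V_in · (30.60 / 47.61) = 4.50 × 0.6427 = 2.892 V.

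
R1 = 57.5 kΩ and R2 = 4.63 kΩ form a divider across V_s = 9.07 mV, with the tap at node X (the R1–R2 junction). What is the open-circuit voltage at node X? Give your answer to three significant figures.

V_th ≈ 0.676 mV

V_th is the unloaded tap voltage: V_s · R2/(R1+R2) = 9.07 × 0.07452 = 0.6759 mV.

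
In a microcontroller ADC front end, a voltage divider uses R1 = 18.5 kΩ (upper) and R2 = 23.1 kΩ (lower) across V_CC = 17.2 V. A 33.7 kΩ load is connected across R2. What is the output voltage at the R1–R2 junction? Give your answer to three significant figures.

First combine the lower leg with the load: R2 ‖ R_L = 13.71 kΩ.
Then V_out = V_CC · R2'/(R1 + R2') = 17.2 × 13.71/32.21 = 7.320 V.
(Unloaded it would be 9.55 V; the load pulls it down.)

V_out ≈ 7.32 V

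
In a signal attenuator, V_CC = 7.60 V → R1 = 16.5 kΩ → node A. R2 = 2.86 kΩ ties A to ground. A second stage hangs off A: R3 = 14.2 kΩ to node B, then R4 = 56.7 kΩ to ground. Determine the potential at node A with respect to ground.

Looking into the second stage from A: R3 + R4 = 70.90 kΩ appears in parallel with R2.
Effective lower resistance at A: R2 ‖ 70.90 = 2.749 kΩ.
So V_A = 7.60 × 0.1428 = 1.085 V.

V_A ≈ 1.09 V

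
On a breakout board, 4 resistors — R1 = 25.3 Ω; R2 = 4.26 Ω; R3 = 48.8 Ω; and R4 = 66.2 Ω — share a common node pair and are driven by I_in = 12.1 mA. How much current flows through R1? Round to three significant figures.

Total conductance ΣG = 1/25.3 + 1/4.26 + 1/48.8 + 1/66.2 = 0.3099 (units of 1/Ω).
By the current-divider rule, I = I_in · G_k/ΣG = 12.1 × 0.1276 = 1.543 mA.

I ≈ 1.54 mA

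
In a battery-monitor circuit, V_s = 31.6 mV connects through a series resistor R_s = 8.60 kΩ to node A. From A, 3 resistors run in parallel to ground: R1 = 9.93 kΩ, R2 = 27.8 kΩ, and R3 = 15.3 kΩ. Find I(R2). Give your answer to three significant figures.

I ≈ 0.415 µA

Equivalent of the parallel group: R_p = 4.950 kΩ.
V_A by voltage divider: V_A = 31.6 × 4.950/(8.60 + 4.950) = 11.54 mV.
I(R2) = V_A / R2 = 11.54/27.8 = 0.4152 µA.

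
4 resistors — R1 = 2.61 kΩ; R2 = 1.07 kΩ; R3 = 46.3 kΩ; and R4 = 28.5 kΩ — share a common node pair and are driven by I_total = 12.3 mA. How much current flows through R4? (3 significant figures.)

I ≈ 0.314 mA

Total conductance ΣG = 1/2.61 + 1/1.07 + 1/46.3 + 1/28.5 = 1.374 (units of 1/kΩ).
By the current-divider rule, I = I_total · G_k/ΣG = 12.3 × 0.02553 = 0.3140 mA.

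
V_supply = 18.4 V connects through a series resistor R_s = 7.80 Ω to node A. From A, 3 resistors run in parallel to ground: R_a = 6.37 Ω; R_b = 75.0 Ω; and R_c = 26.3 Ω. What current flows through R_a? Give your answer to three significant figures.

Equivalent of the parallel group: R_p = 4.800 Ω.
Node voltage V_A = V_supply · R_p/(R_s + R_p) = 18.4 × 0.3809 = 7.009 V.
Branch current I = V_A/R_a = 7.009/6.37 = 1.100 A.
(Check via current divider: I_total = 1.460 A; share G_k/ΣG = 0.7535 → same result.)

I ≈ 1.10 A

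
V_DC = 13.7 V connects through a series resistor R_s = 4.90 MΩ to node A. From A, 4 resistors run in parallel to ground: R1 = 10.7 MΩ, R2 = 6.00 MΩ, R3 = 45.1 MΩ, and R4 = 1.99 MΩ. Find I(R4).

Combine the parallel branches: R_p = (1/10.7 + 1/6.00 + 1/45.1 + 1/1.99)⁻¹ = 1.274 MΩ.
V_A by voltage divider: V_A = 13.7 × 1.274/(4.90 + 1.274) = 2.827 V.
I(R4) = V_A / R4 = 2.827/1.99 = 1.421 µA.

I ≈ 1.42 µA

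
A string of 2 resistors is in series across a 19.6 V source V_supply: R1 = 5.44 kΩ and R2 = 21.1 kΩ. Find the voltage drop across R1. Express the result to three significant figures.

Total series resistance ΣR = 5.44 + 21.1 = 26.54 kΩ.
V = V_supply · R/ΣR = 19.6 × 0.2050 = 4.017 V.

V ≈ 4.02 V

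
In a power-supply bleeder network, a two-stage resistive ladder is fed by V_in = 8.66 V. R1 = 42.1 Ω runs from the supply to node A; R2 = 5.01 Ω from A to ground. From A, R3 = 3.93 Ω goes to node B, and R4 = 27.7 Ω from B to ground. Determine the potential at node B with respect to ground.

V_B ≈ 0.707 V

Looking into the second stage from A: R3 + R4 = 31.63 Ω appears in parallel with R2.
R2 ‖ (R3+R4) = 4.325 Ω.
First divider: V_A = V_in · 4.325/(42.1 + 4.325) = 0.8068 V.
Stage 2 is unloaded, so V_B = V_A · R4/(R3+R4) = 0.8068 × 27.7/31.63 = 0.7065 V.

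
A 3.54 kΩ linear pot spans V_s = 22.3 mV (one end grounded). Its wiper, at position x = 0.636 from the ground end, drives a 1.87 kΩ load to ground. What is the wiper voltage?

Lower segment x·R_p = 2.251 kΩ; upper segment (1−x)·R_p = 1.289 kΩ.
Lower segment in parallel with the load: 2.251 ‖ 1.87 = 1.022 kΩ.
V_out = 22.3 × 1.022/(1.289 + 1.022) = 9.861 mV.

V_out ≈ 9.86 mV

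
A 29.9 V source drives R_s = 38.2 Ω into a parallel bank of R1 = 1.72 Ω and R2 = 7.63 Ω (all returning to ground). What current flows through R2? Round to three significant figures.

Equivalent of the parallel group: R_p = 1.404 Ω.
V_A = 29.9 × 1.404/39.60 = 1.060 V.
I(R2) = V_A / R2 = 1.060/7.63 = 0.1389 A.

I ≈ 0.139 A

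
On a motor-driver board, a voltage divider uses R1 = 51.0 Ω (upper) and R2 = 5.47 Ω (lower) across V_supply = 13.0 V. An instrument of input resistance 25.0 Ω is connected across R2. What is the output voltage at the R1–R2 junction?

V_out ≈ 1.05 V

The load sits in parallel with R2, giving an effective lower resistance R2' = R2·R_L/(R2+R_L) = 4.488 Ω.
Now apply the divider: V_out = 13.0 × 0.08088 = 1.051 V.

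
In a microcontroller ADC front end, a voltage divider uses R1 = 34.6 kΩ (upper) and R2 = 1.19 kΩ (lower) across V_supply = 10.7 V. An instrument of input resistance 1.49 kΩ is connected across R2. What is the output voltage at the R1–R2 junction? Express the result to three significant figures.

R2 ‖ R_L = (1.19 × 1.49)/(1.19 + 1.49) = 0.6616 kΩ.
Voltage divider with the loaded lower leg: V_out = 10.7 × 0.6616/(34.6 + 0.6616) = 10.7 × 0.01876 = 0.2008 V.
(Unloaded it would be 0.356 V; the load pulls it down.)

V_out ≈ 0.201 V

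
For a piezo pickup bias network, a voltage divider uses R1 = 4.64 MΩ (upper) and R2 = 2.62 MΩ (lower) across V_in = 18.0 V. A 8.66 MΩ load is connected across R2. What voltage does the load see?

R2 ‖ R_L = (2.62 × 8.66)/(2.62 + 8.66) = 2.011 MΩ.
Voltage divider with the loaded lower leg: V_out = 18.0 × 2.011/(4.64 + 2.011) = 18.0 × 0.3024 = 5.443 V.

V_out ≈ 5.44 V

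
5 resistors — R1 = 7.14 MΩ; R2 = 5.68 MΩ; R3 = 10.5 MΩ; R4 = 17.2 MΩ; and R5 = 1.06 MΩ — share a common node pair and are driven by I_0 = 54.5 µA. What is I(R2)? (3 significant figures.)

Conductances: ΣG = 1/7.14 + 1/5.68 + 1/10.5 + 1/17.2 + 1/1.06 = 1.413 (1/MΩ).
Current divider: I(R2) = I_0 · G_k/ΣG = 54.5 × (0.1761/1.413) = 54.5 × 0.1246 = 6.791 µA.

I ≈ 6.79 µA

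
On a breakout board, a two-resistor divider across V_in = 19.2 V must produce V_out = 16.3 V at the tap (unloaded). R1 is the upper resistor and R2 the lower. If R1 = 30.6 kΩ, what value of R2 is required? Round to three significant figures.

R2 ≈ 172 kΩ

The divider ratio is R2/(R1+R2) = 16.3/19.2 = 0.8490.
R2 = R1 · 0.8490/(1 − 0.8490) = 172.0 kΩ.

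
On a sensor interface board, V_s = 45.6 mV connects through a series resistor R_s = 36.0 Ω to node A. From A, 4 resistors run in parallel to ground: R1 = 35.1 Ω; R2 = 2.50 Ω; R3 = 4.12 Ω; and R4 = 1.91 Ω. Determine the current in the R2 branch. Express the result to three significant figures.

I ≈ 0.414 mA

Parallel bank: R_p = 1/(1/35.1 + 1/2.50 + 1/4.12 + 1/1.91) = 0.8370 Ω.
V_A = 45.6 × 0.8370/36.84 = 1.036 mV.
I(R2) = V_A / R2 = 1.036/2.50 = 0.4144 mA.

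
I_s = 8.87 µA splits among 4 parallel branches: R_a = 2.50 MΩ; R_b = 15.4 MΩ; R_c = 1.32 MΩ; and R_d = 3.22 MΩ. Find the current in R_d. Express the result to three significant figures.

ΣG = 1/2.50 + 1/15.4 + 1/1.32 + 1/3.22 = 1.533.
Current divider: I(R_d) = I_s · G_k/ΣG = 8.87 × (0.3106/1.533) = 8.87 × 0.2026 = 1.797 µA.

I ≈ 1.80 µA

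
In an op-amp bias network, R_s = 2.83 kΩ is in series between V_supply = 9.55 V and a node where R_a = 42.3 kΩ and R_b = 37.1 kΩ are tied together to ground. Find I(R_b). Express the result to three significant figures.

Parallel bank: R_p = 1/(1/42.3 + 1/37.1) = 19.76 kΩ.
V_A = 9.55 × 19.76/22.59 = 8.354 V.
Branch current I = V_A/R_b = 8.354/37.1 = 0.2252 mA.

I ≈ 0.225 mA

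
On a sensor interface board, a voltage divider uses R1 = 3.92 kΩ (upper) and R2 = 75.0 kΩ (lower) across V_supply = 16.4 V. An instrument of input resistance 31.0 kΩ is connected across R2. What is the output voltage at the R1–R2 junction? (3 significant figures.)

V_out ≈ 13.9 V

The load sits in parallel with R2, giving an effective lower resistance R2' = R2·R_L/(R2+R_L) = 21.93 kΩ.
Now apply the divider: V_out = 16.4 × 0.8484 = 13.91 V.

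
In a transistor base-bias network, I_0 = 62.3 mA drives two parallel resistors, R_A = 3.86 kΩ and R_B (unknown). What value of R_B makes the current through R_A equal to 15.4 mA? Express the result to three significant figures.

Two-branch current divider: I_A = I_0 · R_B/(R_A + R_B).
With f = 0.2472, R_B = R_A · f/(1−f) = 3.86 × 0.3284 = 1.267 kΩ.

R_B ≈ 1.27 kΩ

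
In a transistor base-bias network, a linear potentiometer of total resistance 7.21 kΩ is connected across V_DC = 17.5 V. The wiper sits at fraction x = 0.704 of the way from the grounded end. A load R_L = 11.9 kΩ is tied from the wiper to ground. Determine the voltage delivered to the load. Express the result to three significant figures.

V_out ≈ 10.9 V

Split the track: R_lower = x·R_p = 5.076 kΩ, R_upper = (1−x)·R_p = 2.134 kΩ.
R_L loads the lower segment: effective lower R = 3.558 kΩ.
V_out = 17.5 × 3.558/(2.134 + 3.558) = 10.94 V.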